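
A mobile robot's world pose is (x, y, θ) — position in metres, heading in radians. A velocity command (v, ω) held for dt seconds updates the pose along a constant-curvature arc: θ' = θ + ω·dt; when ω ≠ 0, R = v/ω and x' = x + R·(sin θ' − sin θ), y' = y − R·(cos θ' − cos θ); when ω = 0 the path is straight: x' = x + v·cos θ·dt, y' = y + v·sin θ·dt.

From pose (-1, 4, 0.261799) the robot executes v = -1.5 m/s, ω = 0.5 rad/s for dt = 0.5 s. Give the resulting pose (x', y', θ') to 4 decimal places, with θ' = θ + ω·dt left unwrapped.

(-1.6928, 3.7178, 0.5118)

θ' = 0.2618 + 0.5·0.5 = 0.5118
R = v/ω = -1.5/0.5 = -3.0000
x' = -1 + -3.0000·(sin 0.5118 − sin 0.2618) = -1.6928
y' = 4 − -3.0000·(cos 0.5118 − cos 0.2618) = 3.7178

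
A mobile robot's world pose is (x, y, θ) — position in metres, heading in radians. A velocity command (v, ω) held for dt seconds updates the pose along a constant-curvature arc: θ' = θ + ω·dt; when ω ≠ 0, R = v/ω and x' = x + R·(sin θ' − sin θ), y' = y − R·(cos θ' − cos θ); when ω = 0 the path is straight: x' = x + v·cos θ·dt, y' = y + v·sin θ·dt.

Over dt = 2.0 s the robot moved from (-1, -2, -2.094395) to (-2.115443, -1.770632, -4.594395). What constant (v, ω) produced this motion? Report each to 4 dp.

Δθ = -4.594395 − -2.094395 = -2.500000
ω = Δθ/dt = -2.500000/2.0 = -1.2500
R = Δx/(sin θ' − sin θ) = -0.6000
v = R·ω = -0.6000·-1.2500 = 0.7500

v = 0.7500, ω = -1.2500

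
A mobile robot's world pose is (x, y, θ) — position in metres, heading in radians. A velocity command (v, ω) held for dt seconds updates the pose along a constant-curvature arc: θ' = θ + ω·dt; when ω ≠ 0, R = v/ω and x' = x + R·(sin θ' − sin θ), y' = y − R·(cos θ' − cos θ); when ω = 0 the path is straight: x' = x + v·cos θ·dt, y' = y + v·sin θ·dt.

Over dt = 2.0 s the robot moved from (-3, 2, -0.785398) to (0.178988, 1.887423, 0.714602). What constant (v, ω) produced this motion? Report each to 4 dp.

v = 1.7500, ω = 0.7500

Δθ = 0.714602 − -0.785398 = 1.500000
ω = Δθ/dt = 1.500000/2.0 = 0.7500
R = Δx/(sin θ' − sin θ) = 2.3333
v = R·ω = 2.3333·0.7500 = 1.7500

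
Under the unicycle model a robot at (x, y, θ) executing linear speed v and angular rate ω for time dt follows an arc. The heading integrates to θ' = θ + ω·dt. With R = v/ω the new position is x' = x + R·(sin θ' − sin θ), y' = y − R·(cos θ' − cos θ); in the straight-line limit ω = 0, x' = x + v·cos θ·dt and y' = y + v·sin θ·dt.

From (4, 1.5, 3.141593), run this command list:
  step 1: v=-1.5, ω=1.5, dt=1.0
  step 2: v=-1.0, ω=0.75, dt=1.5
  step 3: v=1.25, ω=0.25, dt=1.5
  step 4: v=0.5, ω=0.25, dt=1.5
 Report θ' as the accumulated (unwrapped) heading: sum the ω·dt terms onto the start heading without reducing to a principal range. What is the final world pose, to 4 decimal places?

step 1: θ'=4.6416 (R=-1.0000) → pose (4.9975, 2.4293, 4.6416)
step 2: θ'=5.7666 (R=-1.3333) → pose (4.3261, 3.6829, 5.7666)
step 3: θ'=6.1416 (R=5.0000) → pose (6.0901, 3.0805, 6.1416)
step 4: θ'=6.5166 (R=2.0000) → pose (6.8349, 3.1147, 6.5166)

(6.8349, 3.1147, 6.5166)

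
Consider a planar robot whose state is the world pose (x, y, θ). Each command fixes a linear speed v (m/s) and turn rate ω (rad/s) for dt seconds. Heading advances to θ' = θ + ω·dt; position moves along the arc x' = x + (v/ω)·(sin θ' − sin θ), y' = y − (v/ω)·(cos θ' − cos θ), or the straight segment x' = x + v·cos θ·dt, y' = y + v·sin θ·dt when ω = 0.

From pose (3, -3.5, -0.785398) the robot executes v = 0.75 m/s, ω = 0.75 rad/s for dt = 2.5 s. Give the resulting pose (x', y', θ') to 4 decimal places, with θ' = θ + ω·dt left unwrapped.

θ' = -0.7854 + 0.75·2.5 = 1.0896
R = v/ω = 0.75/0.75 = 1.0000
x' = 3 + 1.0000·(sin 1.0896 − sin -0.7854) = 4.5935
y' = -3.5 − 1.0000·(cos 1.0896 − cos -0.7854) = -3.2557

(4.5935, -3.2557, 1.0896)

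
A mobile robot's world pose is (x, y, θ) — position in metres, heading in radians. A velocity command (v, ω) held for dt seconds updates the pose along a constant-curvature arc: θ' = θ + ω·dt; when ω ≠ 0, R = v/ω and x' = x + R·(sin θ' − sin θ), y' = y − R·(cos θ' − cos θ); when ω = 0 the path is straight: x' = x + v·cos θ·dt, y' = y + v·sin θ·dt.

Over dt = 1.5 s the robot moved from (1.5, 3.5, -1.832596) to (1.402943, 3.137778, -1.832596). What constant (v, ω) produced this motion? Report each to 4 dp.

v = 0.2500, ω = 0.0000

Δθ = -1.832596 − -1.832596 = 0.000000
ω = Δθ/dt = 0.000000/1.5 = 0.0000
ω = 0 → v = (Δx·cos θ + Δy·sin θ)/dt = 0.2500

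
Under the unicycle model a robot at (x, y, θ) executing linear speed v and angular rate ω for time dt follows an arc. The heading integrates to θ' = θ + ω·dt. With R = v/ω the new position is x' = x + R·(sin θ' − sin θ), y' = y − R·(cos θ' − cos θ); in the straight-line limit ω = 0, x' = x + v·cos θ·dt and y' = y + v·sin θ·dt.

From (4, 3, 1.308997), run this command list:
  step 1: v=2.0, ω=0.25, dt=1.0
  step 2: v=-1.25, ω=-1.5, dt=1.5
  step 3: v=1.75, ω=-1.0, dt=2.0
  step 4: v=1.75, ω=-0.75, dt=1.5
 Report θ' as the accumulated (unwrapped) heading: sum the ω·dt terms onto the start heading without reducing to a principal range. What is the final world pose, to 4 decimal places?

(0.0813, 1.6979, -3.8160)

step 1: θ'=1.5590 (R=8.0000) → pose (4.2720, 4.9762, 1.5590)
step 2: θ'=-0.6910 (R=0.8333) → pose (2.9077, 4.3438, -0.6910)
step 3: θ'=-2.6910 (R=-1.7500) → pose (2.5545, 1.4199, -2.6910)
step 4: θ'=-3.8160 (R=-2.3333) → pose (0.0813, 1.6979, -3.8160)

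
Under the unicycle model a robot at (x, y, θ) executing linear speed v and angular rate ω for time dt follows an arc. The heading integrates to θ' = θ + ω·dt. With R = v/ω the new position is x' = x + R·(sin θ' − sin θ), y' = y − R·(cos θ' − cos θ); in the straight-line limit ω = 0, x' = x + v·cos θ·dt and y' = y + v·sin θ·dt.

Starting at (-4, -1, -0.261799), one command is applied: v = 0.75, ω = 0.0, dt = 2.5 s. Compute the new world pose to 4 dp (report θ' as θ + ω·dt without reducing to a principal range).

(-2.1889, -1.4853, -0.2618)

θ' = -0.2618 + 0.0·2.5 = -0.2618
ω = 0 → straight: x' = -4 + 0.75·cos(-0.2618)·2.5 = -2.1889
y' = -1 + 0.75·sin(-0.2618)·2.5 = -1.4853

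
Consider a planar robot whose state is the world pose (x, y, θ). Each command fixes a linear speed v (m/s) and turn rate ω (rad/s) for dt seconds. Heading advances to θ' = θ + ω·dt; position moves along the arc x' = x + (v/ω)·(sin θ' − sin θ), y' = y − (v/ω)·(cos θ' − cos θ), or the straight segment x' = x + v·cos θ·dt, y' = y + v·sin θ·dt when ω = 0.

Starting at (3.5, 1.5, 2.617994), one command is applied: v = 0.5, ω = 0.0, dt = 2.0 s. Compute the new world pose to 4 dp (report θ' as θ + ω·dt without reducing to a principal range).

θ' = 2.6180 + 0.0·2.0 = 2.6180
ω = 0 → straight: x' = 3.5 + 0.5·cos(2.6180)·2.0 = 2.6340
y' = 1.5 + 0.5·sin(2.6180)·2.0 = 2.0000

(2.6340, 2.0000, 2.6180)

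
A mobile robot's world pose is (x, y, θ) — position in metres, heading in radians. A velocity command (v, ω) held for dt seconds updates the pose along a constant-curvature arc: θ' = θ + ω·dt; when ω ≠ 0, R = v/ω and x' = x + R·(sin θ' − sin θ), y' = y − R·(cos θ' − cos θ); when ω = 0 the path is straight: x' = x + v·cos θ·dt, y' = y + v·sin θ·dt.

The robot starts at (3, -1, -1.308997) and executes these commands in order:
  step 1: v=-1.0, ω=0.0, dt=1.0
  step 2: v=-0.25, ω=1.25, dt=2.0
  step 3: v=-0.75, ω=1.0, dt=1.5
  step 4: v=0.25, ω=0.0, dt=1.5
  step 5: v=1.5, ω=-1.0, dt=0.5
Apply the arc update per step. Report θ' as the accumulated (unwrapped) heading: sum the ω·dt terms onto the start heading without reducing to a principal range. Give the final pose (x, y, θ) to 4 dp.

(1.8272, -0.3231, 2.1910)

step 1: θ'=-1.3090 (straight) → pose (2.7412, -0.0341, -1.3090)
step 2: θ'=1.1910 (R=-0.2000) → pose (2.3622, -0.0117, 1.1910)
step 3: θ'=2.6910 (R=-0.7500) → pose (2.7322, -0.9649, 2.6910)
step 4: θ'=2.6910 (straight) → pose (2.3946, -0.8016, 2.6910)
step 5: θ'=2.1910 (R=-1.5000) → pose (1.8272, -0.3231, 2.1910)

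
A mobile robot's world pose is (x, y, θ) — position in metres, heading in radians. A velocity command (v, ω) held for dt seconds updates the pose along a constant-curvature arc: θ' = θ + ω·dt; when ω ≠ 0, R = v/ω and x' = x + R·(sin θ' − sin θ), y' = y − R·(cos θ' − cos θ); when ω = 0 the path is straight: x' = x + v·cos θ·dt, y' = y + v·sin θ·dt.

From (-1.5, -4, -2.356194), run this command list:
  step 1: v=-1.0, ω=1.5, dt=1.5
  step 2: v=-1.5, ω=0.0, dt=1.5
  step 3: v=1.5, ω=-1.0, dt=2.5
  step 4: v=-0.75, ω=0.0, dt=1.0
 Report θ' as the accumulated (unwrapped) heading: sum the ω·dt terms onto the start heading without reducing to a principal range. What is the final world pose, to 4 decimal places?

step 1: θ'=-0.1062 (R=-0.6667) → pose (-1.9007, -2.8657, -0.1062)
step 2: θ'=-0.1062 (straight) → pose (-4.1381, -2.6272, -0.1062)
step 3: θ'=-2.6062 (R=-1.5000) → pose (-3.5318, -5.4088, -2.6062)
step 4: θ'=-2.6062 (straight) → pose (-2.8867, -5.0262, -2.6062)

(-2.8867, -5.0262, -2.6062)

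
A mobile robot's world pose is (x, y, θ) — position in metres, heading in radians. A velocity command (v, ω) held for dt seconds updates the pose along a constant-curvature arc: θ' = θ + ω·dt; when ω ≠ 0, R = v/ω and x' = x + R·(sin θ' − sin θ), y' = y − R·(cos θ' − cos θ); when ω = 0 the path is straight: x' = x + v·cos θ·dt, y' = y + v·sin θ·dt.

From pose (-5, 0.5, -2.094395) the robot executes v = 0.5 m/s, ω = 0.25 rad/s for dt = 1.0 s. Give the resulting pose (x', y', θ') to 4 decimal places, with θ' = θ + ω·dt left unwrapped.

(-5.1936, 0.0404, -1.8444)

θ' = -2.0944 + 0.25·1.0 = -1.8444
R = v/ω = 0.5/0.25 = 2.0000
x' = -5 + 2.0000·(sin -1.8444 − sin -2.0944) = -5.1936
y' = 0.5 − 2.0000·(cos -1.8444 − cos -2.0944) = 0.0404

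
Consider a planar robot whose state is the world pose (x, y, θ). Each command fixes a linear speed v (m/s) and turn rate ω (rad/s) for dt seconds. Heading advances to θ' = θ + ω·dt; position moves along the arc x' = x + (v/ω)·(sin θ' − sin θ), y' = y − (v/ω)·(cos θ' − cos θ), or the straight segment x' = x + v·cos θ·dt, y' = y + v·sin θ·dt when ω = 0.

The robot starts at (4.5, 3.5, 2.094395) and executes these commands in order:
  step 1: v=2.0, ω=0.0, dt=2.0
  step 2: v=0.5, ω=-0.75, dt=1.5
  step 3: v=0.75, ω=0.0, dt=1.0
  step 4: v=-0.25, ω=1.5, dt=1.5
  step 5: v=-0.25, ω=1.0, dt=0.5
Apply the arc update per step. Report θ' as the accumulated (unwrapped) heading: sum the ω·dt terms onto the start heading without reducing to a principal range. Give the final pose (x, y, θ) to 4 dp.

step 1: θ'=2.0944 (straight) → pose (2.5000, 6.9641, 2.0944)
step 2: θ'=0.9694 (R=-0.6667) → pose (2.5277, 7.6746, 0.9694)
step 3: θ'=0.9694 (straight) → pose (2.9520, 8.2930, 0.9694)
step 4: θ'=3.2194 (R=-0.1667) → pose (3.1024, 8.0326, 3.2194)
step 5: θ'=3.7194 (R=-0.2500) → pose (3.2195, 8.0724, 3.7194)

(3.2195, 8.0724, 3.7194)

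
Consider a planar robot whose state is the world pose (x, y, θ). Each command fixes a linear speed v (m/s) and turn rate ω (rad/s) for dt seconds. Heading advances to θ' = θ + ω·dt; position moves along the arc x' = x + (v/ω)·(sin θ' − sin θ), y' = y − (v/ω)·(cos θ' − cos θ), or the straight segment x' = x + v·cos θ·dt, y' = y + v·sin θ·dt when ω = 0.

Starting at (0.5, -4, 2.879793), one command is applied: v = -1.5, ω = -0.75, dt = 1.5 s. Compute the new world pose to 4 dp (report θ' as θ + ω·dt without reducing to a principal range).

θ' = 2.8798 + -0.75·1.5 = 1.7548
R = v/ω = -1.5/-0.75 = 2.0000
x' = 0.5 + 2.0000·(sin 1.7548 − sin 2.8798) = 1.9486
y' = -4 − 2.0000·(cos 1.7548 − cos 2.8798) = -5.5659

(1.9486, -5.5659, 1.7548)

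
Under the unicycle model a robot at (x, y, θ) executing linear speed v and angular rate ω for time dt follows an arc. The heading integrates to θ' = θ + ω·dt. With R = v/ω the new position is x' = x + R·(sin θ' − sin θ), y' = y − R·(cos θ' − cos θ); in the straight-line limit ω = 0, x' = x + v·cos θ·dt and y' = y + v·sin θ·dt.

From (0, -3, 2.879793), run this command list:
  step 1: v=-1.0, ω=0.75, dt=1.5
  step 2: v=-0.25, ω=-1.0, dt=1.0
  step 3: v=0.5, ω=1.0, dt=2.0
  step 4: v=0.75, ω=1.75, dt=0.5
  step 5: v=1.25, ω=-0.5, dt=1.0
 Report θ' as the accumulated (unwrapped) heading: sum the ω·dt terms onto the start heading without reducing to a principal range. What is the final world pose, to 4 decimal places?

step 1: θ'=4.0048 (R=-1.3333) → pose (1.3583, -2.5788, 4.0048)
step 2: θ'=3.0048 (R=0.2500) → pose (1.5824, -2.4936, 3.0048)
step 3: θ'=5.0048 (R=0.5000) → pose (1.0354, -3.1331, 5.0048)
step 4: θ'=5.8798 (R=0.4286) → pose (1.2776, -3.4037, 5.8798)
step 5: θ'=5.3798 (R=-2.5000) → pose (2.2598, -4.1557, 5.3798)

(2.2598, -4.1557, 5.3798)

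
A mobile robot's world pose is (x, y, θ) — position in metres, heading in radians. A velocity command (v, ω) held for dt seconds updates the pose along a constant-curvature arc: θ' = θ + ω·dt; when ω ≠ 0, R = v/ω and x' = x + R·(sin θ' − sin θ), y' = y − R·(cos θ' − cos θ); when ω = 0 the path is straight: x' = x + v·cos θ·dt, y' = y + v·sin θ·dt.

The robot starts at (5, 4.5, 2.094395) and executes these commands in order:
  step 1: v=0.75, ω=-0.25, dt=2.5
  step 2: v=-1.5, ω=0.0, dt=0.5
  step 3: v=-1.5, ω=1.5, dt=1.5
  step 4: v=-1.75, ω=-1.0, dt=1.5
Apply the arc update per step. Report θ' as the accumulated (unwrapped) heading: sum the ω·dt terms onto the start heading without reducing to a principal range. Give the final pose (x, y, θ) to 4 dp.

step 1: θ'=1.4694 (R=-3.0000) → pose (4.6135, 6.3037, 1.4694)
step 2: θ'=1.4694 (straight) → pose (4.5376, 5.5575, 1.4694)
step 3: θ'=3.7194 (R=-1.0000) → pose (6.0786, 4.6186, 3.7194)
step 4: θ'=2.2194 (R=1.7500) → pose (8.4291, 4.2099, 2.2194)

(8.4291, 4.2099, 2.2194)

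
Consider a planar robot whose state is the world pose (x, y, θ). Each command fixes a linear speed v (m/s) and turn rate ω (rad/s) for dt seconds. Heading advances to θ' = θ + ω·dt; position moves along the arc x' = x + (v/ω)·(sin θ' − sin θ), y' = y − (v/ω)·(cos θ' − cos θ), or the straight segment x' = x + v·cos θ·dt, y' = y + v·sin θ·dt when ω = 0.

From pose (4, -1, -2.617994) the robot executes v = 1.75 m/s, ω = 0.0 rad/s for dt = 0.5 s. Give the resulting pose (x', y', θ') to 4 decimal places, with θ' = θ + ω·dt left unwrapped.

(3.2422, -1.4375, -2.6180)

θ' = -2.6180 + 0.0·0.5 = -2.6180
ω = 0 → straight: x' = 4 + 1.75·cos(-2.6180)·0.5 = 3.2422
y' = -1 + 1.75·sin(-2.6180)·0.5 = -1.4375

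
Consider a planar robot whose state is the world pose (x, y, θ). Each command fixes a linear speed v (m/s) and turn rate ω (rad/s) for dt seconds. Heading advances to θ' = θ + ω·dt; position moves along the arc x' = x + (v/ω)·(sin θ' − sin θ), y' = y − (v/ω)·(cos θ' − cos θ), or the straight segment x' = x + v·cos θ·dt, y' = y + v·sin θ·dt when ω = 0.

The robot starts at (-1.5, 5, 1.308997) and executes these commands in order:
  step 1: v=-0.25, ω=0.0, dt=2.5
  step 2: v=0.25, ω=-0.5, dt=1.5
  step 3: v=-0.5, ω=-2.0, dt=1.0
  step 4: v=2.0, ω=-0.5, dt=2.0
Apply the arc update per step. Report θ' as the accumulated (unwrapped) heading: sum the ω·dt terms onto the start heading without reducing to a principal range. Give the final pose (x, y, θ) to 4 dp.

(-3.2121, 1.2948, -2.4410)

step 1: θ'=1.3090 (straight) → pose (-1.6618, 4.3963, 1.3090)
step 2: θ'=0.5590 (R=-0.5000) → pose (-1.4440, 4.6908, 0.5590)
step 3: θ'=-1.4410 (R=0.2500) → pose (-1.8244, 4.8704, -1.4410)
step 4: θ'=-2.4410 (R=-4.0000) → pose (-3.2121, 1.2948, -2.4410)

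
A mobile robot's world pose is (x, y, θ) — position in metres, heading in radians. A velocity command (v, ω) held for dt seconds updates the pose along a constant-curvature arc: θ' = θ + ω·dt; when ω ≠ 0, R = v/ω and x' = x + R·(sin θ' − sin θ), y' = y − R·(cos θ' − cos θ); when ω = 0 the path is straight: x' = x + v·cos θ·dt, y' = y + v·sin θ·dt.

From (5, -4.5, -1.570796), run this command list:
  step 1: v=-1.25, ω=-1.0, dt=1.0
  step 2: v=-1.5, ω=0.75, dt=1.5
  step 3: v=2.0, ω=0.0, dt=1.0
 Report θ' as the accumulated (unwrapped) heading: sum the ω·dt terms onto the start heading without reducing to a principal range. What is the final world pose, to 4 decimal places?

step 1: θ'=-2.5708 (R=1.2500) → pose (5.5746, -3.4482, -2.5708)
step 2: θ'=-1.4458 (R=-2.0000) → pose (6.4784, -1.5159, -1.4458)
step 3: θ'=-1.4458 (straight) → pose (6.7278, -3.5003, -1.4458)

(6.7278, -3.5003, -1.4458)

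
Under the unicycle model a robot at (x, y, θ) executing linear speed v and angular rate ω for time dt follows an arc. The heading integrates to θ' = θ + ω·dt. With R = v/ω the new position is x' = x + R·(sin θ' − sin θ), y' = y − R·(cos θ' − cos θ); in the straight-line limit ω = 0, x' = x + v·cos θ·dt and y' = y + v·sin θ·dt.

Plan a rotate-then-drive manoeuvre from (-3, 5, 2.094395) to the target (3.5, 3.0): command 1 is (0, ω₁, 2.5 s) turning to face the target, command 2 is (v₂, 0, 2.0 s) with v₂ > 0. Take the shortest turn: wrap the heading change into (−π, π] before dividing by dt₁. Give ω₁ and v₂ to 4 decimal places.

ω₁ = -0.9572, v₂ = 3.4004

heading to target = atan2(3−5, 3.5−-3) = -0.2985
Δθ = wrap(-0.2985 − 2.0944) = -2.3929; ω₁ = Δθ/dt₁ = -0.9572
distance = √((3.5−-3)² + (3−5)²) = 6.8007; v₂ = distance/dt₂ = 3.4004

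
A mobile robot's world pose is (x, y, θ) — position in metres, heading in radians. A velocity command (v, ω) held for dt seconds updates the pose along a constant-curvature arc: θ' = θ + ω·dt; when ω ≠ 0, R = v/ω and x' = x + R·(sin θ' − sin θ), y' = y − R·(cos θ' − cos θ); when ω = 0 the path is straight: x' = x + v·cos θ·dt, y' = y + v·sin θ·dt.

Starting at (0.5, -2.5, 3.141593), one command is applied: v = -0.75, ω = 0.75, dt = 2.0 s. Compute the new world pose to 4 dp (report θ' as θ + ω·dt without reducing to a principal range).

(1.4975, -1.5707, 4.6416)

θ' = 3.1416 + 0.75·2.0 = 4.6416
R = v/ω = -0.75/0.75 = -1.0000
x' = 0.5 + -1.0000·(sin 4.6416 − sin 3.1416) = 1.4975
y' = -2.5 − -1.0000·(cos 4.6416 − cos 3.1416) = -1.5707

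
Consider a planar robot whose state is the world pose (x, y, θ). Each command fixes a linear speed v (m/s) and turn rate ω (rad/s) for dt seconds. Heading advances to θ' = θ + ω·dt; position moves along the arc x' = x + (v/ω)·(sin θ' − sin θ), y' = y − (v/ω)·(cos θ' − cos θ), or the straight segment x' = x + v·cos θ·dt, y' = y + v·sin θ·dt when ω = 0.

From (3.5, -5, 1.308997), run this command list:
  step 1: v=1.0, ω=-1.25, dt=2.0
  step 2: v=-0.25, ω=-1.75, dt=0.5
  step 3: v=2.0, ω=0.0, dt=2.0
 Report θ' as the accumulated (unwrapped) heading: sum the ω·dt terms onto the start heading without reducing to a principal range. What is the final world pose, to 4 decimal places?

step 1: θ'=-1.1910 (R=-0.8000) → pose (5.0157, -4.9105, -1.1910)
step 2: θ'=-2.0660 (R=0.1429) → pose (5.0227, -4.7896, -2.0660)
step 3: θ'=-2.0660 (straight) → pose (3.1219, -8.3091, -2.0660)

(3.1219, -8.3091, -2.0660)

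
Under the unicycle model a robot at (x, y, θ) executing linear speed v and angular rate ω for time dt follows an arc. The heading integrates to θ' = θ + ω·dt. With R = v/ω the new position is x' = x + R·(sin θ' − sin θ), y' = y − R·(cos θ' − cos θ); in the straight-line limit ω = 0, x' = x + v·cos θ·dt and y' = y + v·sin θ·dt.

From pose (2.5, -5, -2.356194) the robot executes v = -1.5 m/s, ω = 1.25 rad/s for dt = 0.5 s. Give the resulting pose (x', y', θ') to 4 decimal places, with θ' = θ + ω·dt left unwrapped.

(2.8361, -4.3431, -1.7312)

θ' = -2.3562 + 1.25·0.5 = -1.7312
R = v/ω = -1.5/1.25 = -1.2000
x' = 2.5 + -1.2000·(sin -1.7312 − sin -2.3562) = 2.8361
y' = -5 − -1.2000·(cos -1.7312 − cos -2.3562) = -4.3431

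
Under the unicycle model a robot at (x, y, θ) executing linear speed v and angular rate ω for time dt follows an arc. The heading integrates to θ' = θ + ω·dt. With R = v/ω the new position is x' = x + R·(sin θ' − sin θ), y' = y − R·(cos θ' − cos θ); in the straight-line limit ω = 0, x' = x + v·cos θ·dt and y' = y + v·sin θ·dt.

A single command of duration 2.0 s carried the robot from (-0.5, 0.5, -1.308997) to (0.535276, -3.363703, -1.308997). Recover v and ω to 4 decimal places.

Δθ = -1.308997 − -1.308997 = 0.000000
ω = Δθ/dt = 0.000000/2.0 = 0.0000
ω = 0 → v = (Δx·cos θ + Δy·sin θ)/dt = 2.0000

v = 2.0000, ω = 0.0000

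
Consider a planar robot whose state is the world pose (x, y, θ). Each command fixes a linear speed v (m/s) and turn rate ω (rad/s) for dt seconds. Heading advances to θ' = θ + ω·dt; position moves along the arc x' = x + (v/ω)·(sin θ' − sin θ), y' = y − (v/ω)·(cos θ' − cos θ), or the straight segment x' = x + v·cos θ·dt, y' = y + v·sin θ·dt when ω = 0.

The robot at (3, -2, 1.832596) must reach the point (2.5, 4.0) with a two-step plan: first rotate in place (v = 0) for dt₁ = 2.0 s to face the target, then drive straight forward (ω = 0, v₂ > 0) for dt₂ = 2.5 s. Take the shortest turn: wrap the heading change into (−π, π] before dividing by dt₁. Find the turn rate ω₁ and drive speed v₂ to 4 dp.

heading to target = atan2(4−-2, 2.5−3) = 1.6539
Δθ = wrap(1.6539 − 1.8326) = -0.1787; ω₁ = Δθ/dt₁ = -0.0893
distance = √((2.5−3)² + (4−-2)²) = 6.0208; v₂ = distance/dt₂ = 2.4083

ω₁ = -0.0893, v₂ = 2.4083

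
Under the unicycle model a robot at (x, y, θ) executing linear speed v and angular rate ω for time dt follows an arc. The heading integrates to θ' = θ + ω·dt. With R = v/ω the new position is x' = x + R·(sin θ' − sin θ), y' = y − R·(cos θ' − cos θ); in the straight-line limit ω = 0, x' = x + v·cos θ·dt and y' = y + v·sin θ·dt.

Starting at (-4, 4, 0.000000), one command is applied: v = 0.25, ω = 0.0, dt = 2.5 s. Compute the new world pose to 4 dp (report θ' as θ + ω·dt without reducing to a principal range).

(-3.3750, 4.0000, 0.0000)

θ' = 0.0000 + 0.0·2.5 = 0.0000
ω = 0 → straight: x' = -4 + 0.25·cos(0.0000)·2.5 = -3.3750
y' = 4 + 0.25·sin(0.0000)·2.5 = 4.0000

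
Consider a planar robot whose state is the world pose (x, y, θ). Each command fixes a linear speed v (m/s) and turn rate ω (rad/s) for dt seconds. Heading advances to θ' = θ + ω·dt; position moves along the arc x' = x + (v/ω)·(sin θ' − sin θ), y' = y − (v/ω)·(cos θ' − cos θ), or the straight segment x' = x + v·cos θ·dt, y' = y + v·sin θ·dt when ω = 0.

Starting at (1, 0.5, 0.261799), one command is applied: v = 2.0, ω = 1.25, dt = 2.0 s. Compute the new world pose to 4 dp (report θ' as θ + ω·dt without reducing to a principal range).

(1.1791, 3.5315, 2.7618)

θ' = 0.2618 + 1.25·2.0 = 2.7618
R = v/ω = 2.0/1.25 = 1.6000
x' = 1 + 1.6000·(sin 2.7618 − sin 0.2618) = 1.1791
y' = 0.5 − 1.6000·(cos 2.7618 − cos 0.2618) = 3.5315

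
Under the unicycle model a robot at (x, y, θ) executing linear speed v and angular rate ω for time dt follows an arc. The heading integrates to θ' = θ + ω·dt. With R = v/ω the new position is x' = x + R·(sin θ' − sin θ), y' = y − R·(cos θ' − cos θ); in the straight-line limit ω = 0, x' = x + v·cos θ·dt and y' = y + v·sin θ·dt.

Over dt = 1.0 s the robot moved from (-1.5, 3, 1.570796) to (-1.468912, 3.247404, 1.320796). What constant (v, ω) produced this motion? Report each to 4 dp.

Δθ = 1.320796 − 1.570796 = -0.250000
ω = Δθ/dt = -0.250000/1.0 = -0.2500
R = −Δy/(cos θ' − cos θ) = -1.0000
v = R·ω = -1.0000·-0.2500 = 0.2500

v = 0.2500, ω = -0.2500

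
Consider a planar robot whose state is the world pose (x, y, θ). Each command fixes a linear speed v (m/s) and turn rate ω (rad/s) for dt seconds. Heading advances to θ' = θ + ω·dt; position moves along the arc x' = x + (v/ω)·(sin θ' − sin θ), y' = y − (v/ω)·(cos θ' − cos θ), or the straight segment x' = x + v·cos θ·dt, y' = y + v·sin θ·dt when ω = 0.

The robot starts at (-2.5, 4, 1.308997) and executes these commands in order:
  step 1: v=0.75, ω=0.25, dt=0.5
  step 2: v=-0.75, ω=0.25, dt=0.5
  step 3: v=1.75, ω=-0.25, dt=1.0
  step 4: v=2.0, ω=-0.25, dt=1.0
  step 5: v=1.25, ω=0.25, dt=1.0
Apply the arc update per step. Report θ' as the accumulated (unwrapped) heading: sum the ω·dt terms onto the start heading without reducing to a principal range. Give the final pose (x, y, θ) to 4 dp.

(-0.9928, 8.7248, 1.3090)

step 1: θ'=1.4340 (R=3.0000) → pose (-2.4258, 4.3673, 1.4340)
step 2: θ'=1.5590 (R=-3.0000) → pose (-2.4536, 3.9936, 1.5590)
step 3: θ'=1.3090 (R=-7.0000) → pose (-2.2156, 5.7228, 1.3090)
step 4: θ'=1.0590 (R=-8.0000) → pose (-1.4631, 7.5702, 1.0590)
step 5: θ'=1.3090 (R=5.0000) → pose (-0.9928, 8.7248, 1.3090)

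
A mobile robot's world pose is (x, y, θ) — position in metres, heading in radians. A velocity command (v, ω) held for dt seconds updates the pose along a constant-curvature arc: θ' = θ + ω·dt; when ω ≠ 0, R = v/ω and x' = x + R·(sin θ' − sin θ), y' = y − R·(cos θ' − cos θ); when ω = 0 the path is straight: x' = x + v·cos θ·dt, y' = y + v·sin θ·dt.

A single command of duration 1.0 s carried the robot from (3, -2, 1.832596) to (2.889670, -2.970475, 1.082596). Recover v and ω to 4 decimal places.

Δθ = 1.082596 − 1.832596 = -0.750000
ω = Δθ/dt = -0.750000/1.0 = -0.7500
R = −Δy/(cos θ' − cos θ) = 1.3333
v = R·ω = 1.3333·-0.7500 = -1.0000

v = -1.0000, ω = -0.7500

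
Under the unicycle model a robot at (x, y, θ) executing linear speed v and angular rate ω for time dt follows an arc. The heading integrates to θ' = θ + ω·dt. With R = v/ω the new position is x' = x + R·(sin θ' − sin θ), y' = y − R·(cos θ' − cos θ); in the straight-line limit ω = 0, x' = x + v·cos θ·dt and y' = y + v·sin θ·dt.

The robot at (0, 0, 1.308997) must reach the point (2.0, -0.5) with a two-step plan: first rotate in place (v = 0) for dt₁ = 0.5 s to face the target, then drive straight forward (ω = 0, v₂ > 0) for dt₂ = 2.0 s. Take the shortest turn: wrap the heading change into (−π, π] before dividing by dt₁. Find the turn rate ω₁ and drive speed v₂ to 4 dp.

heading to target = atan2(-0.5−0, 2−0) = -0.2450
Δθ = wrap(-0.2450 − 1.3090) = -1.5540; ω₁ = Δθ/dt₁ = -3.1080
distance = √((2−0)² + (-0.5−0)²) = 2.0616; v₂ = distance/dt₂ = 1.0308

ω₁ = -3.1080, v₂ = 1.0308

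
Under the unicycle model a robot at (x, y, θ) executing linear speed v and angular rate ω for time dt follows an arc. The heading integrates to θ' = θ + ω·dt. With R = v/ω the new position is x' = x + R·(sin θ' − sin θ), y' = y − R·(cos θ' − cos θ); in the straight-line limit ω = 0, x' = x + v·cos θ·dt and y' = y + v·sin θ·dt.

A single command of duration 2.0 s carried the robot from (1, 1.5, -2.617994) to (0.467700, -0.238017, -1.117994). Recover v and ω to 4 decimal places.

v = 1.0000, ω = 0.7500

Δθ = -1.117994 − -2.617994 = 1.500000
ω = Δθ/dt = 1.500000/2.0 = 0.7500
R = −Δy/(cos θ' − cos θ) = 1.3333
v = R·ω = 1.3333·0.7500 = 1.0000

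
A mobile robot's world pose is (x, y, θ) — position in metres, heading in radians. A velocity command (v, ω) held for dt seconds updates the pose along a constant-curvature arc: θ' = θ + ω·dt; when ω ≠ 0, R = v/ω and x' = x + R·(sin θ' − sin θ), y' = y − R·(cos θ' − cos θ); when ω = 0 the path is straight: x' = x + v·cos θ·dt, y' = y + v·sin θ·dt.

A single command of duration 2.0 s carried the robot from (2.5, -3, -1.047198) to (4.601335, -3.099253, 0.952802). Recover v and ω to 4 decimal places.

v = 1.2500, ω = 1.0000

Δθ = 0.952802 − -1.047198 = 2.000000
ω = Δθ/dt = 2.000000/2.0 = 1.0000
R = Δx/(sin θ' − sin θ) = 1.2500
v = R·ω = 1.2500·1.0000 = 1.2500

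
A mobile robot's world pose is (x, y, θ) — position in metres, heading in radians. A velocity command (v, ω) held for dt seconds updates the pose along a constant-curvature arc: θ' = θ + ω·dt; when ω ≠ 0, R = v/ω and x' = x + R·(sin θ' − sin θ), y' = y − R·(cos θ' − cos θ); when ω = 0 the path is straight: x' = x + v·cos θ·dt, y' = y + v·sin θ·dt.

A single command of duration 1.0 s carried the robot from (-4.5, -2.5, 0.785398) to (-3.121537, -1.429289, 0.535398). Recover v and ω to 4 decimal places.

v = 1.7500, ω = -0.2500

Δθ = 0.535398 − 0.785398 = -0.250000
ω = Δθ/dt = -0.250000/1.0 = -0.2500
R = Δx/(sin θ' − sin θ) = -7.0000
v = R·ω = -7.0000·-0.2500 = 1.7500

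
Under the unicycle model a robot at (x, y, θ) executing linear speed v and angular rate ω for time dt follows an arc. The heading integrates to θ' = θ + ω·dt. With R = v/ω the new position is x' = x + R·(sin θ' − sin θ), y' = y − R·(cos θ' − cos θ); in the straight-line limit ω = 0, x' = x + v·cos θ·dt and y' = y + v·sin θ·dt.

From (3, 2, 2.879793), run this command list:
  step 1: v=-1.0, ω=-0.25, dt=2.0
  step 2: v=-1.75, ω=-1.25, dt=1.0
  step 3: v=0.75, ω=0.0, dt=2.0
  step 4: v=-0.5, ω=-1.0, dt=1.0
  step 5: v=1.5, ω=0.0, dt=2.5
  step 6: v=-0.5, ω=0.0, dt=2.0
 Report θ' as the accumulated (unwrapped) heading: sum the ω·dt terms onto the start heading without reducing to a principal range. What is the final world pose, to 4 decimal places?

(8.0051, 0.8501, 0.1298)

step 1: θ'=2.3798 (R=4.0000) → pose (4.7256, 1.0307, 2.3798)
step 2: θ'=1.1298 (R=1.4000) → pose (5.0254, -0.5799, 1.1298)
step 3: θ'=1.1298 (straight) → pose (5.6656, 0.7765, 1.1298)
step 4: θ'=0.1298 (R=0.5000) → pose (5.2782, 0.4942, 0.1298)
step 5: θ'=0.1298 (straight) → pose (8.9966, 0.9795, 0.1298)
step 6: θ'=0.1298 (straight) → pose (8.0051, 0.8501, 0.1298)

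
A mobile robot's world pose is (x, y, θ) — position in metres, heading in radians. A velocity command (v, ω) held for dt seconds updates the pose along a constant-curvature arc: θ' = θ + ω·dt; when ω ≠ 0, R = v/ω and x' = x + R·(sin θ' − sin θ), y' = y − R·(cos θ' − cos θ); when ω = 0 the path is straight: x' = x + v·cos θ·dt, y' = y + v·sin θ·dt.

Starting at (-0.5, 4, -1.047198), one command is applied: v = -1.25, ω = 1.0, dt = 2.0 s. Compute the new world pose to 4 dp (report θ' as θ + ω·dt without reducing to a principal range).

θ' = -1.0472 + 1.0·2.0 = 0.9528
R = v/ω = -1.25/1.0 = -1.2500
x' = -0.5 + -1.2500·(sin 0.9528 − sin -1.0472) = -2.6013
y' = 4 − -1.2500·(cos 0.9528 − cos -1.0472) = 4.0993

(-2.6013, 4.0993, 0.9528)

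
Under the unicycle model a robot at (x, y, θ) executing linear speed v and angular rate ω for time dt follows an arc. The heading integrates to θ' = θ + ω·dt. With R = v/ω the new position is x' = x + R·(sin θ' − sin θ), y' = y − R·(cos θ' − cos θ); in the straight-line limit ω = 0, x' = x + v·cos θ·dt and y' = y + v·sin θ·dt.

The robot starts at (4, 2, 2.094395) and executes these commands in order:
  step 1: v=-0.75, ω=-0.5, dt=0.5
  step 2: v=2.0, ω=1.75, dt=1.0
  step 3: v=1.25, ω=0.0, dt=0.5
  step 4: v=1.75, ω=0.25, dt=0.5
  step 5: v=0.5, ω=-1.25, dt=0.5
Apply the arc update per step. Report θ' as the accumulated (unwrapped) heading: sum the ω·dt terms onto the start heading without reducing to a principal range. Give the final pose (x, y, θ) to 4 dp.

step 1: θ'=1.8444 (R=1.5000) → pose (4.1452, 1.6553, 1.8444)
step 2: θ'=3.5944 (R=1.1429) → pose (2.5448, 2.3742, 3.5944)
step 3: θ'=3.5944 (straight) → pose (1.9828, 2.1008, 3.5944)
step 4: θ'=3.7194 (R=7.0000) → pose (1.2219, 1.6698, 3.7194)
step 5: θ'=3.0944 (R=-0.4000) → pose (0.9846, 1.6053, 3.0944)

(0.9846, 1.6053, 3.0944)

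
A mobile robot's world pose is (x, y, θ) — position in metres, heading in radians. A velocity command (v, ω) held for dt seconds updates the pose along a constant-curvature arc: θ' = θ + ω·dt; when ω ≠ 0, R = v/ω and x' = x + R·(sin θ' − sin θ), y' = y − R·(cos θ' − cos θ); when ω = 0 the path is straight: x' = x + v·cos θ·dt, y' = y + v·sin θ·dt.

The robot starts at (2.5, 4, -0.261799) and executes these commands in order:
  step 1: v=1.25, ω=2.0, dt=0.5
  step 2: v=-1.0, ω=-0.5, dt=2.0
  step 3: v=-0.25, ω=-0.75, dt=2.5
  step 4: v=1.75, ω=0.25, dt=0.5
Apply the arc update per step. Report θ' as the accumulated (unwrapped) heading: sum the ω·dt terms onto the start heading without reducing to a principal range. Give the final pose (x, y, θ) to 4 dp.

(0.6018, 3.4237, -2.0118)

step 1: θ'=0.7382 (R=0.6250) → pose (3.0824, 4.1414, 0.7382)
step 2: θ'=-0.2618 (R=2.0000) → pose (1.2188, 3.6889, -0.2618)
step 3: θ'=-2.1368 (R=0.3333) → pose (1.0237, 4.1896, -2.1368)
step 4: θ'=-2.0118 (R=7.0000) → pose (0.6018, 3.4237, -2.0118)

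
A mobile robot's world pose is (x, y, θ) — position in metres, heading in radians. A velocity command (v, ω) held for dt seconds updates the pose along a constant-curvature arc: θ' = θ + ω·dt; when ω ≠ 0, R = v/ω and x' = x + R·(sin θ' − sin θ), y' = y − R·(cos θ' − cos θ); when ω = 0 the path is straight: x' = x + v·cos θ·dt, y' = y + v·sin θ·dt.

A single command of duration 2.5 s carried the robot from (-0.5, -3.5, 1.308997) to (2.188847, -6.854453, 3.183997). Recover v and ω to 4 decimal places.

v = -2.0000, ω = 0.7500

Δθ = 3.183997 − 1.308997 = 1.875000
ω = Δθ/dt = 1.875000/2.5 = 0.7500
R = −Δy/(cos θ' − cos θ) = -2.6667
v = R·ω = -2.6667·0.7500 = -2.0000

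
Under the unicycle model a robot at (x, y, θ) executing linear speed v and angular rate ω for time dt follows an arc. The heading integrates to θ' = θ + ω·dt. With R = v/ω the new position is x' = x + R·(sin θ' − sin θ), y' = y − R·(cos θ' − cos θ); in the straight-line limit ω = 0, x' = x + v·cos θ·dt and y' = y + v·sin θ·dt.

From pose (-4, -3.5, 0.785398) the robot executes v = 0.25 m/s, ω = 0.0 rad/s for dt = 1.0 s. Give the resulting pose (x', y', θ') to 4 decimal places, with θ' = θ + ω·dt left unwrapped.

θ' = 0.7854 + 0.0·1.0 = 0.7854
ω = 0 → straight: x' = -4 + 0.25·cos(0.7854)·1.0 = -3.8232
y' = -3.5 + 0.25·sin(0.7854)·1.0 = -3.3232

(-3.8232, -3.3232, 0.7854)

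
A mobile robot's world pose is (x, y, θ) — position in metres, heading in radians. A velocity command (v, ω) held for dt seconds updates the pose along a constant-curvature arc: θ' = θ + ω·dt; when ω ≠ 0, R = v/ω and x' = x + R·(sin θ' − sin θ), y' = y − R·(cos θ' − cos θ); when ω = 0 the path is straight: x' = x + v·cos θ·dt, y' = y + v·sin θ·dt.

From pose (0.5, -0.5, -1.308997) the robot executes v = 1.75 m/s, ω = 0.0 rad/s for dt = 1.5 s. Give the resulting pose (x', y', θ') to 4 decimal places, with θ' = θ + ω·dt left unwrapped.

θ' = -1.3090 + 0.0·1.5 = -1.3090
ω = 0 → straight: x' = 0.5 + 1.75·cos(-1.3090)·1.5 = 1.1794
y' = -0.5 + 1.75·sin(-1.3090)·1.5 = -3.0356

(1.1794, -3.0356, -1.3090)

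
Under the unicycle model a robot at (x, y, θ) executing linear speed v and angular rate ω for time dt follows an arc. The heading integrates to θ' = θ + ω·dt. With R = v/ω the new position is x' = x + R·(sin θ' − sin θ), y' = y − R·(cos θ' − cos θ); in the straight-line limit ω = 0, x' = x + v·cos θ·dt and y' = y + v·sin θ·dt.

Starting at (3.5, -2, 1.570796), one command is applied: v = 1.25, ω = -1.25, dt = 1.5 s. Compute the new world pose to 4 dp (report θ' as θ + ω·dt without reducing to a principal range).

θ' = 1.5708 + -1.25·1.5 = -0.3042
R = v/ω = 1.25/-1.25 = -1.0000
x' = 3.5 + -1.0000·(sin -0.3042 − sin 1.5708) = 4.7995
y' = -2 − -1.0000·(cos -0.3042 − cos 1.5708) = -1.0459

(4.7995, -1.0459, -0.3042)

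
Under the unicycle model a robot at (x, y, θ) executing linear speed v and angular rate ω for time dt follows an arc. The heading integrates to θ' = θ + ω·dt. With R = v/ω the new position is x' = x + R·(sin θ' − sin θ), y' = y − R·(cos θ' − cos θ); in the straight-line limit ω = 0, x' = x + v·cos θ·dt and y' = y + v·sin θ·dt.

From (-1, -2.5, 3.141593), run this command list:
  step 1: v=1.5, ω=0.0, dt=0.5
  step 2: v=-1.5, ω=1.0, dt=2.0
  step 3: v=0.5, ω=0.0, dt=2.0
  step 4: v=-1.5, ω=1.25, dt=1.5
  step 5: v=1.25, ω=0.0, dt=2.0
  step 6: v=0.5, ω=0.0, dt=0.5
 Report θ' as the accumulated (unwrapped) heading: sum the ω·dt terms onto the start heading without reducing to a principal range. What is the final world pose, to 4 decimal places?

(0.1786, 0.9479, 7.0166)

step 1: θ'=3.1416 (straight) → pose (-1.7500, -2.5000, 3.1416)
step 2: θ'=5.1416 (R=-1.5000) → pose (-0.3861, -0.3758, 5.1416)
step 3: θ'=5.1416 (straight) → pose (0.0301, -1.2851, 5.1416)
step 4: θ'=7.0166 (R=-1.2000) → pose (-1.8644, -0.8930, 7.0166)
step 5: θ'=7.0166 (straight) → pose (-0.0071, 0.7805, 7.0166)
step 6: θ'=7.0166 (straight) → pose (0.1786, 0.9479, 7.0166)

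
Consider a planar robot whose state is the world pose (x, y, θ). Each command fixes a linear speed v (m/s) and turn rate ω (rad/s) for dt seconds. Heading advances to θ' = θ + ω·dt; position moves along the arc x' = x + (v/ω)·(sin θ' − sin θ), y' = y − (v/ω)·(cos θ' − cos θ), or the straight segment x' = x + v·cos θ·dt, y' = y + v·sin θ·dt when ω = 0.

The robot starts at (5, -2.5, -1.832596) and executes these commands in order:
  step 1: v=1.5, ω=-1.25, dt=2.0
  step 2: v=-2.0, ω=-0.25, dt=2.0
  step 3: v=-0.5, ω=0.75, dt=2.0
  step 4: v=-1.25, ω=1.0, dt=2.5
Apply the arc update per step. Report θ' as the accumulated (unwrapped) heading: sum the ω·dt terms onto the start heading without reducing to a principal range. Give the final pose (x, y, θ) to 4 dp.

step 1: θ'=-4.3326 (R=-1.2000) → pose (2.7264, -2.6343, -4.3326)
step 2: θ'=-4.8326 (R=8.0000) → pose (3.2387, -6.5595, -4.8326)
step 3: θ'=-3.3326 (R=-0.6667) → pose (3.7740, -7.2939, -3.3326)
step 4: θ'=-0.8326 (R=-1.2500) → pose (4.9359, -5.2255, -0.8326)

(4.9359, -5.2255, -0.8326)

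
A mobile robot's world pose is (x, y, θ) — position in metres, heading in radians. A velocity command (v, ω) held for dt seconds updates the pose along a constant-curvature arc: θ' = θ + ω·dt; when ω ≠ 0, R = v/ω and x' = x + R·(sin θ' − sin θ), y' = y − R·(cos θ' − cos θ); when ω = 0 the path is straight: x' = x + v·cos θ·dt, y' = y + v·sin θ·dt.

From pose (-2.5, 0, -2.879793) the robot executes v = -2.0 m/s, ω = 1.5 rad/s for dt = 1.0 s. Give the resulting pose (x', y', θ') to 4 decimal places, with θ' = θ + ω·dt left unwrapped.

θ' = -2.8798 + 1.5·1.0 = -1.3798
R = v/ω = -2.0/1.5 = -1.3333
x' = -2.5 + -1.3333·(sin -1.3798 − sin -2.8798) = -1.5360
y' = 0 − -1.3333·(cos -1.3798 − cos -2.8798) = 1.5410

(-1.5360, 1.5410, -1.3798)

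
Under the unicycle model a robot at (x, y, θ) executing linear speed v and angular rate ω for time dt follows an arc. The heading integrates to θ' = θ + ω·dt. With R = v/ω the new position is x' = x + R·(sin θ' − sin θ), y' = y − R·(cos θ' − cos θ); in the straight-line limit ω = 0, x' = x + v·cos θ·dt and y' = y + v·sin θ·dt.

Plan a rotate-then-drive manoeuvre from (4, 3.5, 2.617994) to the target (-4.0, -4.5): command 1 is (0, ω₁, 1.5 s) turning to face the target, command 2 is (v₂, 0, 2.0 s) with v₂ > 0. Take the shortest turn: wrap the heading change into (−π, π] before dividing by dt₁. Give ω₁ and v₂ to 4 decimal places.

heading to target = atan2(-4.5−3.5, -4−4) = -2.3562
Δθ = wrap(-2.3562 − 2.6180) = 1.3090; ω₁ = Δθ/dt₁ = 0.8727
distance = √((-4−4)² + (-4.5−3.5)²) = 11.3137; v₂ = distance/dt₂ = 5.6569

ω₁ = 0.8727, v₂ = 5.6569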